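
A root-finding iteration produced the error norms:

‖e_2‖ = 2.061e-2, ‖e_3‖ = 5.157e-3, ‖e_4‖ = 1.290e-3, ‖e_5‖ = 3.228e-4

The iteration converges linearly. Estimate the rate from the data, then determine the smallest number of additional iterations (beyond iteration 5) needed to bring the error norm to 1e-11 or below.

Rate ρ ≈ ‖e_5‖/‖e_4‖ = 3.228e-4/1.290e-3 = 0.2502.
After j more steps, ‖e_{5+j}‖ ≈ 3.228e-4·ρ^j; need ρ^j ≤ 1e-11/3.228e-4 = 3.09789e-08.
j ≥ ln(3.09789e-08)/ln(0.2502) = -17.2900/-1.38549 = 12.479.
So 13 more iterations are needed.

13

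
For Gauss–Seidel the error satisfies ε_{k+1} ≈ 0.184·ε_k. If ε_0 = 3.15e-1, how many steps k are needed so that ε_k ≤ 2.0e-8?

After k steps, ε_k ≈ 3.15e-1·0.184^k.
Need 0.184^k ≤ 2.0e-8/3.15e-1 = 6.34921e-08.
k ≥ ln(6.34921e-08)/ln(0.184) = -16.5724/-1.69282 = 9.790.
Smallest integer k = 10.

10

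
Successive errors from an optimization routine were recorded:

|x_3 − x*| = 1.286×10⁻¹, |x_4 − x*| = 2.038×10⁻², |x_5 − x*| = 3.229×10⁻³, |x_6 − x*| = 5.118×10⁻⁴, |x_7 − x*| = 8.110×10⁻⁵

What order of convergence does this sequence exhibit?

Consecutive ratios: |x_7 − x*|/|x_6 − x*| = 8.110×10⁻⁵/5.118×10⁻⁴ = 0.15846, |x_6 − x*|/|x_5 − x*| = 5.118×10⁻⁴/3.229×10⁻³ = 0.158501.
p ≈ ln(0.15846)/ln(0.158501) = -1.8423/-1.8420 ≈ 1.00.
So the convergence is linear (order 1).

1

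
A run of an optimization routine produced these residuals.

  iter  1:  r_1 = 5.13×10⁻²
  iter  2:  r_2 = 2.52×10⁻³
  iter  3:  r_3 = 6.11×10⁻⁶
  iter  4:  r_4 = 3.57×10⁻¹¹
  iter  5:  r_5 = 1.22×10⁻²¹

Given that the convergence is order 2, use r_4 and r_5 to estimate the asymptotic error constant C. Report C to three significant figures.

C ≈ r_5 / r_4^2
  = 1.22×10⁻²¹ / (3.57×10⁻¹¹)^2
  = 1.22×10⁻²¹ / 1.27449e-21 ≈ 0.95725

0.957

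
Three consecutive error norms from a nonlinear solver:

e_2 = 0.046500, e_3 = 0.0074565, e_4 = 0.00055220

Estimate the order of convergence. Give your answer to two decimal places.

p ≈ ln(e_4/e_3) / ln(e_3/e_2)
  = ln(0.00055220/0.0074565) / ln(0.0074565/0.046500)
  = ln(0.0740562) / ln(0.160355)
  = -2.60293 / -1.83037 ≈ 1.42208

1.42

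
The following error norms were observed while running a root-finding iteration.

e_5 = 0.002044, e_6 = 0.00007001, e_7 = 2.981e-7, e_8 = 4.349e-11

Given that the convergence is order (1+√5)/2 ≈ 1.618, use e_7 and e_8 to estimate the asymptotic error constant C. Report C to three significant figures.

1.57

C ≈ e_8 / e_7^1.618
  = 4.349e-11 / (2.981e-7)^1.618
  = 4.349e-11 / 2.76387e-11 ≈ 1.5735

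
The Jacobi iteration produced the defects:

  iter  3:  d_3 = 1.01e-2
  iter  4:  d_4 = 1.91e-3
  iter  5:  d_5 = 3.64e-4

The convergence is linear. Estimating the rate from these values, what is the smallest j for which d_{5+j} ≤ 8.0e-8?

Rate ρ ≈ d_5/d_4 = 3.64e-4/1.91e-3 = 0.1906.
After j more steps, d_{5+j} ≈ 3.64e-4·ρ^j; need ρ^j ≤ 8.0e-8/3.64e-4 = 0.00021978.
j ≥ ln(0.00021978)/ln(0.1906) = -8.4229/-1.65758 = 5.081.
So 6 more iterations are needed.

6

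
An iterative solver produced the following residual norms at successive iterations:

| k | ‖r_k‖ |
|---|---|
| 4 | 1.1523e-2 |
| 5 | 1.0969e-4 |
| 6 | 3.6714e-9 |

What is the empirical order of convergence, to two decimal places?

2.21

p ≈ ln(‖r_6‖/‖r_5‖) / ln(‖r_5‖/‖r_4‖)
  = ln(3.6714e-9/1.0969e-4) / ln(1.0969e-4/1.1523e-2)
  = ln(3.34707e-05) / ln(0.00951922)
  = -10.30484 / -4.65444 ≈ 2.21398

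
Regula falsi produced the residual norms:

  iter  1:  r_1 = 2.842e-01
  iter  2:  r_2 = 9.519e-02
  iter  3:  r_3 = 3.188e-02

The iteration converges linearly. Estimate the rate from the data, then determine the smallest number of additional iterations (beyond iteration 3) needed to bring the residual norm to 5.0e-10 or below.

17

Rate ρ ≈ r_3/r_2 = 3.188e-02/9.519e-02 = 0.3349.
After j more steps, r_{3+j} ≈ 3.188e-02·ρ^j; need ρ^j ≤ 5.0e-10/3.188e-02 = 1.56838e-08.
j ≥ ln(1.56838e-08)/ln(0.3349) = -17.9706/-1.09392 = 16.428.
So 17 more iterations are needed.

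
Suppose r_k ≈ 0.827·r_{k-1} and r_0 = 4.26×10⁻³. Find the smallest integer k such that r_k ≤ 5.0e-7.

After k steps, r_k ≈ 4.26×10⁻³·0.827^k.
Need 0.827^k ≤ 5.0e-7/4.26×10⁻³ = 0.000117371.
k ≥ ln(0.000117371)/ln(0.827) = -9.0502/-0.18995 = 47.645.
Smallest integer k = 48.

48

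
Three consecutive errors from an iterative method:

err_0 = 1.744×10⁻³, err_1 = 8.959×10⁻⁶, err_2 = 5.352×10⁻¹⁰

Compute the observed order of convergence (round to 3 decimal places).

1.845

p ≈ ln(err_2/err_1) / ln(err_1/err_0)
  = ln(5.352×10⁻¹⁰/8.959×10⁻⁶) / ln(8.959×10⁻⁶/1.744×10⁻³)
  = ln(5.97388e-05) / ln(0.00513704)
  = -9.725529 / -5.271278 ≈ 1.845004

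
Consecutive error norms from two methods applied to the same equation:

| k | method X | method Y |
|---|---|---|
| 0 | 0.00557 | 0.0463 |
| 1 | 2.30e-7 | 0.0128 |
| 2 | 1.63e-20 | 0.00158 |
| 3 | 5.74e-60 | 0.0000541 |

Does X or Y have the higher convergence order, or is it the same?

Method X: p ≈ ln(5.74e-60/1.63e-20)/ln(1.63e-20/2.30e-7) ≈ 3.00.
Method Y: p ≈ ln(0.0000541/0.00158)/ln(0.00158/0.0128) ≈ 1.61.
Method X has the higher order (≈3.0 vs ≈1.6).

X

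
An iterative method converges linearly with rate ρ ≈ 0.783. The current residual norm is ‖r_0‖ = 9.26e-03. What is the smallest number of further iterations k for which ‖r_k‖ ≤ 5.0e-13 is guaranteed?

After k steps, ‖r_k‖ ≈ 9.26e-03·0.783^k.
Need 0.783^k ≤ 5.0e-13/9.26e-03 = 5.39957e-11.
k ≥ ln(5.39957e-11)/ln(0.783) = -23.6421/-0.24462 = 96.648.
Smallest integer k = 97.

97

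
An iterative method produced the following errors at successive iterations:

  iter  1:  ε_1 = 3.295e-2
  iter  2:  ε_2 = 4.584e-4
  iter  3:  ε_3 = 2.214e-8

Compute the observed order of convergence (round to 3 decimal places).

2.325

p ≈ ln(ε_3/ε_2) / ln(ε_2/ε_1)
  = ln(2.214e-8/4.584e-4) / ln(4.584e-4/3.295e-2)
  = ln(4.82984e-05) / ln(0.013912)
  = -9.938112 / -4.275004 ≈ 2.324702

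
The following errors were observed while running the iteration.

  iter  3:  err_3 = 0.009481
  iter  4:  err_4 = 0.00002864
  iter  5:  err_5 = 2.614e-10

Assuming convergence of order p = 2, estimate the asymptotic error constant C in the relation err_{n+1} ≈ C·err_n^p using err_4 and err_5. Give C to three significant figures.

C ≈ err_5 / err_4^2
  = 2.614e-10 / (0.00002864)^2
  = 2.614e-10 / 8.2025e-10 ≈ 0.31868

0.319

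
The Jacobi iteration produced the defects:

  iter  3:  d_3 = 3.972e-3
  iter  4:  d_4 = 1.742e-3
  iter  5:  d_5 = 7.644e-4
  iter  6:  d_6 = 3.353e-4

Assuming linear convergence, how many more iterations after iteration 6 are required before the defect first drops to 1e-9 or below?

16

Rate ρ ≈ d_6/d_5 = 3.353e-4/7.644e-4 = 0.4386.
After j more steps, d_{6+j} ≈ 3.353e-4·ρ^j; need ρ^j ≤ 1e-9/3.353e-4 = 2.9824e-06.
j ≥ ln(2.9824e-06)/ln(0.4386) = -12.7228/-0.82417 = 15.437.
So 16 more iterations are needed.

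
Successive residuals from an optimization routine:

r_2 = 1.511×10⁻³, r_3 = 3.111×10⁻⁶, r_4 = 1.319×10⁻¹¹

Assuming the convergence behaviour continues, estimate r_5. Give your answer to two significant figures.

First estimate the order: p ≈ ln(r_4/r_3) / ln(r_3/r_2) = ln(1.319×10⁻¹¹/3.111×10⁻⁶)/ln(3.111×10⁻⁶/1.511×10⁻³) = ln(4.23979e-06)/ln(0.0020589) ≈ 2.0000.
Then r_5 ≈ r_4·(r_4/r_3)^p = 1.319×10⁻¹¹·(4.23979e-06)^2.0000 = 1.319×10⁻¹¹·1.79758e-11 ≈ 2.371e-22.

2.4e-22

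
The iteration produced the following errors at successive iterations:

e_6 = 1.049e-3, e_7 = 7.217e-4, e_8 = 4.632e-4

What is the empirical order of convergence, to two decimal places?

1.19

p ≈ ln(e_8/e_7) / ln(e_7/e_6)
  = ln(4.632e-4/7.217e-4) / ln(7.217e-4/1.049e-3)
  = ln(0.641818) / ln(0.687989)
  = -0.44345 / -0.37398 ≈ 1.18576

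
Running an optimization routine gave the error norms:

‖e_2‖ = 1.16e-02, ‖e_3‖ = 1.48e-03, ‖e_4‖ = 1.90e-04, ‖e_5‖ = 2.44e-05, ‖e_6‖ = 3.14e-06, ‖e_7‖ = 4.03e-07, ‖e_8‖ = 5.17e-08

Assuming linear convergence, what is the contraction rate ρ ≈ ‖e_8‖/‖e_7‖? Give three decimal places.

ρ ≈ ‖e_8‖/‖e_7‖ = 5.17e-08/4.03e-07 = 0.12829

0.128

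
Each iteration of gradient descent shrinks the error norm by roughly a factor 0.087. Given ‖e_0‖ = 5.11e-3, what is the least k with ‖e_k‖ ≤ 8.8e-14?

11

After k steps, ‖e_k‖ ≈ 5.11e-3·0.087^k.
Need 0.087^k ≤ 8.8e-14/5.11e-3 = 1.72211e-11.
k ≥ ln(1.72211e-11)/ln(0.087) = -24.7849/-2.44185 = 10.150.
Smallest integer k = 11.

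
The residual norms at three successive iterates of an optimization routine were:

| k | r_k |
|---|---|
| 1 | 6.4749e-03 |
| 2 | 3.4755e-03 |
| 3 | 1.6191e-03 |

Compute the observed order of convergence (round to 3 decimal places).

1.228

p ≈ ln(r_3/r_2) / ln(r_2/r_1)
  = ln(1.6191e-03/3.4755e-03) / ln(3.4755e-03/6.4749e-03)
  = ln(0.465861) / ln(0.536765)
  = -0.763868 / -0.622195 ≈ 1.227699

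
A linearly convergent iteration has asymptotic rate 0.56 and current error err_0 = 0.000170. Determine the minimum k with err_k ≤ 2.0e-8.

16

After k steps, err_k ≈ 0.000170·0.56^k.
Need 0.56^k ≤ 2.0e-8/0.000170 = 0.000117647.
k ≥ ln(0.000117647)/ln(0.56) = -9.0478/-0.57982 = 15.604.
Smallest integer k = 16.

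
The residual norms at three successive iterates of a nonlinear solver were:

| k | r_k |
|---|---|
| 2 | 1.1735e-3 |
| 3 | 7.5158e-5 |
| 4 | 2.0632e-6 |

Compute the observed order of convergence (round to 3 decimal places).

1.308

p ≈ ln(r_4/r_3) / ln(r_3/r_2)
  = ln(2.0632e-6/7.5158e-5) / ln(7.5158e-5/1.1735e-3)
  = ln(0.0274515) / ln(0.064046)
  = -3.595334 / -2.748154 ≈ 1.308272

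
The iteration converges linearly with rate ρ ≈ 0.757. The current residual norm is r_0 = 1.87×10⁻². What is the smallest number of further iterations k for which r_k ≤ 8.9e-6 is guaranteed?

28

After k steps, r_k ≈ 1.87×10⁻²·0.757^k.
Need 0.757^k ≤ 8.9e-6/1.87×10⁻² = 0.000475936.
k ≥ ln(0.000475936)/ln(0.757) = -7.6502/-0.27839 = 27.480.
Smallest integer k = 28.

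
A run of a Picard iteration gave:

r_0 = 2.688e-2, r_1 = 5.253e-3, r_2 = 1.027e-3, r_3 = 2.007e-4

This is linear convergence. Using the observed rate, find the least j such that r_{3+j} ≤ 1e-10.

9

Rate ρ ≈ r_3/r_2 = 2.007e-4/1.027e-3 = 0.1954.
After j more steps, r_{3+j} ≈ 2.007e-4·ρ^j; need ρ^j ≤ 1e-10/2.007e-4 = 4.98256e-07.
j ≥ ln(4.98256e-07)/ln(0.1954) = -14.5122/-1.63271 = 8.888.
So 9 more iterations are needed.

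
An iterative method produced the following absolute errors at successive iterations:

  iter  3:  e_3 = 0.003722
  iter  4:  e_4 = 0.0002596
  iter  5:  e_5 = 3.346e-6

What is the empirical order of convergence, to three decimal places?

p ≈ ln(e_5/e_4) / ln(e_4/e_3)
  = ln(3.346e-6/0.0002596) / ln(0.0002596/0.003722)
  = ln(0.0128891) / ln(0.0697474)
  = -4.351373 / -2.662875 ≈ 1.634088

1.634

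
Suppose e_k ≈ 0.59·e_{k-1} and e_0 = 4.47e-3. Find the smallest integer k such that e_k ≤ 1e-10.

34

After k steps, e_k ≈ 4.47e-3·0.59^k.
Need 0.59^k ≤ 1e-10/4.47e-3 = 2.23714e-08.
k ≥ ln(2.23714e-08)/ln(0.59) = -17.6155/-0.52763 = 33.386.
Smallest integer k = 34.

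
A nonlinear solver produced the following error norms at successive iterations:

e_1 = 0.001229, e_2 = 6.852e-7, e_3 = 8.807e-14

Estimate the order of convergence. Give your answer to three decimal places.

2.118

p ≈ ln(e_3/e_2) / ln(e_2/e_1)
  = ln(8.807e-14/6.852e-7) / ln(6.852e-7/0.001229)
  = ln(1.28532e-07) / ln(0.000557526)
  = -15.867088 / -7.492001 ≈ 2.117871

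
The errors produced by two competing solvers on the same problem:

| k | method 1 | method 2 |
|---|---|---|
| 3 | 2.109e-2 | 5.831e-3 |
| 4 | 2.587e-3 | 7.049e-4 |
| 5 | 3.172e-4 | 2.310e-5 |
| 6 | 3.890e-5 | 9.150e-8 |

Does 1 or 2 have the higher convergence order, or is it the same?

Method 1: p ≈ ln(3.890e-5/3.172e-4)/ln(3.172e-4/2.587e-3) ≈ 1.00.
Method 2: p ≈ ln(9.150e-8/2.310e-5)/ln(2.310e-5/7.049e-4) ≈ 1.62.
Method 2 has the higher order (≈1.6 vs ≈1.0).

2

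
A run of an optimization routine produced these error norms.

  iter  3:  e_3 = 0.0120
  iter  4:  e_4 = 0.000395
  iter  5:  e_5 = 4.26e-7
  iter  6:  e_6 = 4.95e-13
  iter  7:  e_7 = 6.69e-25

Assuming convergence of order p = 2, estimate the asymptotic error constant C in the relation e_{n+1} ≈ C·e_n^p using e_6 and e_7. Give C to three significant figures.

C ≈ e_7 / e_6^2
  = 6.69e-25 / (4.95e-13)^2
  = 6.69e-25 / 2.45025e-25 ≈ 2.7303

2.73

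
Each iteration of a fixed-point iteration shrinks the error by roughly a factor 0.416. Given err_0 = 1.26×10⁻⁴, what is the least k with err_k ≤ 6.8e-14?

After k steps, err_k ≈ 1.26×10⁻⁴·0.416^k.
Need 0.416^k ≤ 6.8e-14/1.26×10⁻⁴ = 5.39683e-10.
k ≥ ln(5.39683e-10)/ln(0.416) = -21.3400/-0.87707 = 24.331.
Smallest integer k = 25.

25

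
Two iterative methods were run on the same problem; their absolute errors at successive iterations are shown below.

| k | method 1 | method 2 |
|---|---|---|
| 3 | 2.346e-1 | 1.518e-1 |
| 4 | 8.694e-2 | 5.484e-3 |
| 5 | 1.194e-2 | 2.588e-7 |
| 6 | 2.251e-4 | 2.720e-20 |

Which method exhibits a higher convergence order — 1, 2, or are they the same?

Method 1: p ≈ ln(2.251e-4/1.194e-2)/ln(1.194e-2/8.694e-2) ≈ 2.00.
Method 2: p ≈ ln(2.720e-20/2.588e-7)/ln(2.588e-7/5.484e-3) ≈ 3.00.
Method 2 has the higher order (≈3.0 vs ≈2.0).

2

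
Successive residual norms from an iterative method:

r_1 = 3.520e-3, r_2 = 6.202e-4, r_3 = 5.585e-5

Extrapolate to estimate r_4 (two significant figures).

2.0e-6

First estimate the order: p ≈ ln(r_3/r_2) / ln(r_2/r_1) = ln(5.585e-5/6.202e-4)/ln(6.202e-4/3.520e-3) = ln(0.0900516)/ln(0.176193) ≈ 1.3866.
Then r_4 ≈ r_3·(r_3/r_2)^p = 5.585e-5·(0.0900516)^1.3866 = 5.585e-5·0.0355057 ≈ 1.983e-06.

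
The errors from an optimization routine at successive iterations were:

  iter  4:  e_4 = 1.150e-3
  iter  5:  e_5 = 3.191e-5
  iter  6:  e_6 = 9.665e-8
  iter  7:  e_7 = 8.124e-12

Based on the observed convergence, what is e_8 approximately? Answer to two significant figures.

2.1e-18

First estimate the order: p ≈ ln(e_7/e_6) / ln(e_6/e_5) = ln(8.124e-12/9.665e-8)/ln(9.665e-8/3.191e-5) = ln(8.40559e-05)/ln(0.00302883) ≈ 1.6181.
Then e_8 ≈ e_7·(e_7/e_6)^p = 8.124e-12·(8.40559e-05)^1.6181 = 8.124e-12·2.54416e-07 ≈ 2.067e-18.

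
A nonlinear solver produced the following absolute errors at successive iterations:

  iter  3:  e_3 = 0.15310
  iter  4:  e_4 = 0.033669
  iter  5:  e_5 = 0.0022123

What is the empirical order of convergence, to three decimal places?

1.798

p ≈ ln(e_5/e_4) / ln(e_4/e_3)
  = ln(0.0022123/0.033669) / ln(0.033669/0.15310)
  = ln(0.0657073) / ln(0.219915)
  = -2.722545 / -1.514514 ≈ 1.797636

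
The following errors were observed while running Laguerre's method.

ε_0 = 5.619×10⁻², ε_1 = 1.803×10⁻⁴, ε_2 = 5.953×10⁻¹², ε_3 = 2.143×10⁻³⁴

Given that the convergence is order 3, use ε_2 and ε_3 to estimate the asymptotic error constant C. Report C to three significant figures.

C ≈ ε_3 / ε_2^3
  = 2.143×10⁻³⁴ / (5.953×10⁻¹²)^3
  = 2.143×10⁻³⁴ / 2.10964e-34 ≈ 1.0158

1.02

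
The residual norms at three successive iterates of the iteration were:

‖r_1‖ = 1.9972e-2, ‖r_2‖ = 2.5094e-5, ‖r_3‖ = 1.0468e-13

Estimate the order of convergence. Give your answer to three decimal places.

2.889

p ≈ ln(‖r_3‖/‖r_2‖) / ln(‖r_2‖/‖r_1‖)
  = ln(1.0468e-13/2.5094e-5) / ln(2.5094e-5/1.9972e-2)
  = ln(4.17152e-09) / ln(0.00125646)
  = -19.294985 / -6.679457 ≈ 2.888706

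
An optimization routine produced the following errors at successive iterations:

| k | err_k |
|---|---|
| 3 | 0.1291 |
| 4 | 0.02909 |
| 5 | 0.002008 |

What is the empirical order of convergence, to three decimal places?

p ≈ ln(err_5/err_4) / ln(err_4/err_3)
  = ln(0.002008/0.02909) / ln(0.02909/0.1291)
  = ln(0.0690272) / ln(0.225329)
  = -2.673255 / -1.490194 ≈ 1.793897

1.794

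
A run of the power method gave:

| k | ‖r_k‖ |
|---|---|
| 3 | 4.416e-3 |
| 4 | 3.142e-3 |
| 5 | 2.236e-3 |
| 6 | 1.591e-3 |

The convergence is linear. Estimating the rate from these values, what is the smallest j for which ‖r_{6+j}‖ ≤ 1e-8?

36

Rate ρ ≈ ‖r_6‖/‖r_5‖ = 1.591e-3/2.236e-3 = 0.7115.
After j more steps, ‖r_{6+j}‖ ≈ 1.591e-3·ρ^j; need ρ^j ≤ 1e-8/1.591e-3 = 6.28536e-06.
j ≥ ln(6.28536e-06)/ln(0.7115) = -11.9773/-0.34038 = 35.188.
So 36 more iterations are needed.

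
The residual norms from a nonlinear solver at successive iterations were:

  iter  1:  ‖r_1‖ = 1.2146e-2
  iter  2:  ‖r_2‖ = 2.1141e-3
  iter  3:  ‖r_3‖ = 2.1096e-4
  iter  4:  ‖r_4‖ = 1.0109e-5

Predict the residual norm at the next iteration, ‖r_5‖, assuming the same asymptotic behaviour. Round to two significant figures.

1.8e-7

First estimate the order: p ≈ ln(‖r_4‖/‖r_3‖) / ln(‖r_3‖/‖r_2‖) = ln(1.0109e-5/2.1096e-4)/ln(2.1096e-4/2.1141e-3) = ln(0.047919)/ln(0.0997871) ≈ 1.3183.
Then ‖r_5‖ ≈ ‖r_4‖·(‖r_4‖/‖r_3‖)^p = 1.0109e-5·(0.047919)^1.3183 = 1.0109e-5·0.0182185 ≈ 1.842e-07.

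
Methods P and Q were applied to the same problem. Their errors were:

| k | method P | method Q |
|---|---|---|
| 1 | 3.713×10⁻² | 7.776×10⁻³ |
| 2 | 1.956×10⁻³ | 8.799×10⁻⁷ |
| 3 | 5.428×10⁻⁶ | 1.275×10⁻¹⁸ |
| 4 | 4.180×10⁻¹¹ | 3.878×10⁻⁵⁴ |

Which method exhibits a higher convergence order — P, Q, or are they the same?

Q

Method P: p ≈ ln(4.180×10⁻¹¹/5.428×10⁻⁶)/ln(5.428×10⁻⁶/1.956×10⁻³) ≈ 2.00.
Method Q: p ≈ ln(3.878×10⁻⁵⁴/1.275×10⁻¹⁸)/ln(1.275×10⁻¹⁸/8.799×10⁻⁷) ≈ 3.00.
Method Q has the higher order (≈3.0 vs ≈2.0).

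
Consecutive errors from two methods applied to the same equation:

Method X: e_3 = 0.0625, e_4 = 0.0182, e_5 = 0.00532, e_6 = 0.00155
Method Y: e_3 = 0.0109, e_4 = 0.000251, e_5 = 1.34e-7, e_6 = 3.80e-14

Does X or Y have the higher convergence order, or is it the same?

Method X: p ≈ ln(0.00155/0.00532)/ln(0.00532/0.0182) ≈ 1.00.
Method Y: p ≈ ln(3.80e-14/1.34e-7)/ln(1.34e-7/0.000251) ≈ 2.00.
Method Y has the higher order (≈2.0 vs ≈1.0).

Y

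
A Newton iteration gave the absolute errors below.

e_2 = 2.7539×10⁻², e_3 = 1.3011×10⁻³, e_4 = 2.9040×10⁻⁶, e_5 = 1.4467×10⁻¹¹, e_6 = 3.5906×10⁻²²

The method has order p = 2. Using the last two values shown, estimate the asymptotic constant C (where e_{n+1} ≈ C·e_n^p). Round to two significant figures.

1.7

C ≈ e_6 / e_5^2
  = 3.5906×10⁻²² / (1.4467×10⁻¹¹)^2
  = 3.5906×10⁻²² / 2.09294e-22 ≈ 1.7156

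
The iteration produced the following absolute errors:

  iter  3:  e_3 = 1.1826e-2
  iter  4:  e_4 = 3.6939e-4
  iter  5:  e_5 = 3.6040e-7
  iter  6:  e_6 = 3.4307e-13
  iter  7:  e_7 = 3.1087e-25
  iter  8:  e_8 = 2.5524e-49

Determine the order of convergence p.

2

Consecutive ratios: e_8/e_7 = 2.5524e-49/3.1087e-25 = 8.21051e-25, e_7/e_6 = 3.1087e-25/3.4307e-13 = 9.06142e-13.
p ≈ ln(8.21051e-25)/ln(9.06142e-13) = -55.4592/-27.7296 ≈ 2.00.
So the convergence is quadratic (order 2).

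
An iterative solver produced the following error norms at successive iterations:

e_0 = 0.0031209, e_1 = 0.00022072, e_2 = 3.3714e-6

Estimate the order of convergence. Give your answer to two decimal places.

1.58

p ≈ ln(e_2/e_1) / ln(e_1/e_0)
  = ln(3.3714e-6/0.00022072) / ln(0.00022072/0.0031209)
  = ln(0.0152746) / ln(0.0707232)
  = -4.18156 / -2.64898 ≈ 1.57855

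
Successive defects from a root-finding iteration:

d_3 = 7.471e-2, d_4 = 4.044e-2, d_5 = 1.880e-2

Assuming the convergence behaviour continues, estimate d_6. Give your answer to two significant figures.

7.2e-3

First estimate the order: p ≈ ln(d_5/d_4) / ln(d_4/d_3) = ln(1.880e-2/4.044e-2)/ln(4.044e-2/7.471e-2) = ln(0.464886)/ln(0.541293) ≈ 1.2479.
Then d_6 ≈ d_5·(d_5/d_4)^p = 1.880e-2·(0.464886)^1.2479 = 1.880e-2·0.384487 ≈ 0.007228.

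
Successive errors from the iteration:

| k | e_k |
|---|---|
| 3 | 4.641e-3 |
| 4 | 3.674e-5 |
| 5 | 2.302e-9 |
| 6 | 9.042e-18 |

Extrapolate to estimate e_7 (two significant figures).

First estimate the order: p ≈ ln(e_6/e_5) / ln(e_5/e_4) = ln(9.042e-18/2.302e-9)/ln(2.302e-9/3.674e-5) = ln(3.92789e-09)/ln(6.26565e-05) ≈ 1.9999.
Then e_7 ≈ e_6·(e_6/e_5)^p = 9.042e-18·(3.92789e-09)^1.9999 = 9.042e-18·1.54582e-17 ≈ 1.398e-34.

1.4e-34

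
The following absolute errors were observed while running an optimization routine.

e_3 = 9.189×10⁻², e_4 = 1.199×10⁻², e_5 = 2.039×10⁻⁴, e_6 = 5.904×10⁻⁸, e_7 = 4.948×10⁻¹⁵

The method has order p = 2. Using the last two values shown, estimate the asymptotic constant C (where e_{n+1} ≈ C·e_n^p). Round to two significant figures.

1.4

C ≈ e_7 / e_6^2
  = 4.948×10⁻¹⁵ / (5.904×10⁻⁸)^2
  = 4.948×10⁻¹⁵ / 3.48572e-15 ≈ 1.4195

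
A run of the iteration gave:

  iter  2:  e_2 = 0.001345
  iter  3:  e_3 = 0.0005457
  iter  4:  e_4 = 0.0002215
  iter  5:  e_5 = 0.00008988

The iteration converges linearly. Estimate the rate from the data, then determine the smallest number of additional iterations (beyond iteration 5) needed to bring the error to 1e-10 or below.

Rate ρ ≈ e_5/e_4 = 0.00008988/0.0002215 = 0.4058.
After j more steps, e_{5+j} ≈ 0.00008988·ρ^j; need ρ^j ≤ 1e-10/0.00008988 = 1.11259e-06.
j ≥ ln(1.11259e-06)/ln(0.4058) = -13.7088/-0.90189 = 15.200.
So 16 more iterations are needed.

16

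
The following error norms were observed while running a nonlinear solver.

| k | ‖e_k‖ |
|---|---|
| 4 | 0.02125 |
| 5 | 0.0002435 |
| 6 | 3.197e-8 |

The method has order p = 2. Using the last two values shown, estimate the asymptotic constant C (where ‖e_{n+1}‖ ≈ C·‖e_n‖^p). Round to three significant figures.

C ≈ ‖e_6‖ / ‖e_5‖^2
  = 3.197e-8 / (0.0002435)^2
  = 3.197e-8 / 5.92923e-08 ≈ 0.53919

0.539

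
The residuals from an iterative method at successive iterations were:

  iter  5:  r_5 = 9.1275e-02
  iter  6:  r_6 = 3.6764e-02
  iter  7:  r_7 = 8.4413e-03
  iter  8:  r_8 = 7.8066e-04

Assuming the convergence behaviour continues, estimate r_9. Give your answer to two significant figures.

1.7e-5

First estimate the order: p ≈ ln(r_8/r_7) / ln(r_7/r_6) = ln(7.8066e-04/8.4413e-03)/ln(8.4413e-03/3.6764e-02) = ln(0.092481)/ln(0.229608) ≈ 1.6180.
Then r_9 ≈ r_8·(r_8/r_7)^p = 7.8066e-04·(0.092481)^1.6180 = 7.8066e-04·0.021236 ≈ 1.658e-05.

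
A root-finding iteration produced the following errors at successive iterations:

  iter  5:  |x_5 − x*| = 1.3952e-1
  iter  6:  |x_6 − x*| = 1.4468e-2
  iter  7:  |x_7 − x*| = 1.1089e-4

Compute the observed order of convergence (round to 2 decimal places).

p ≈ ln(|x_7 − x*|/|x_6 − x*|) / ln(|x_6 − x*|/|x_5 − x*|)
  = ln(1.1089e-4/1.4468e-2) / ln(1.4468e-2/1.3952e-1)
  = ln(0.0076645) / ln(0.103698)
  = -4.87116 / -2.26627 ≈ 2.14942

2.15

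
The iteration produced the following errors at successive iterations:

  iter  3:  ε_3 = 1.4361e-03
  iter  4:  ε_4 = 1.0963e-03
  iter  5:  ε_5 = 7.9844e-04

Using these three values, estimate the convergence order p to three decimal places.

1.174

p ≈ ln(ε_5/ε_4) / ln(ε_4/ε_3)
  = ln(7.9844e-04/1.0963e-03) / ln(1.0963e-03/1.4361e-03)
  = ln(0.728304) / ln(0.763387)
  = -0.317037 / -0.269990 ≈ 1.174255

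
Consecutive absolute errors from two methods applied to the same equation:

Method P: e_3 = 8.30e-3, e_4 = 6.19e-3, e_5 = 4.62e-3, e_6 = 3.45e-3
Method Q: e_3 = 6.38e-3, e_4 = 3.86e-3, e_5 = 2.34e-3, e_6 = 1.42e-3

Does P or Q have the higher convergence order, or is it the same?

same

Method P: p ≈ ln(3.45e-3/4.62e-3)/ln(4.62e-3/6.19e-3) ≈ 1.00.
Method Q: p ≈ ln(1.42e-3/2.34e-3)/ln(2.34e-3/3.86e-3) ≈ 1.00.
Both orders ≈ 1.0 — effectively the same.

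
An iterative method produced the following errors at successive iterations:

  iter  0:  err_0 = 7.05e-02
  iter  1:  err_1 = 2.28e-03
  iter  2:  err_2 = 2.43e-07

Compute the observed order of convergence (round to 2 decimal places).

p ≈ ln(err_2/err_1) / ln(err_1/err_0)
  = ln(2.43e-07/2.28e-03) / ln(2.28e-03/7.05e-02)
  = ln(0.000106579) / ln(0.0323404)
  = -9.14662 / -3.43144 ≈ 2.66553

2.67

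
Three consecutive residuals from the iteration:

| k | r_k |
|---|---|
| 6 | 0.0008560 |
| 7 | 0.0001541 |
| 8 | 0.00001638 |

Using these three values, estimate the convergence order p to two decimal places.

1.31

p ≈ ln(r_8/r_7) / ln(r_7/r_6)
  = ln(0.00001638/0.0001541) / ln(0.0001541/0.0008560)
  = ln(0.106295) / ln(0.180023)
  = -2.24154 / -1.71467 ≈ 1.30727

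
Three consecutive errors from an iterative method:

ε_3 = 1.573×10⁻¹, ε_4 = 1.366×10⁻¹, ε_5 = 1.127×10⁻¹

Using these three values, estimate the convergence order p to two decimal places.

p ≈ ln(ε_5/ε_4) / ln(ε_4/ε_3)
  = ln(1.127×10⁻¹/1.366×10⁻¹) / ln(1.366×10⁻¹/1.573×10⁻¹)
  = ln(0.825037) / ln(0.868404)
  = -0.19233 / -0.14110 ≈ 1.36308

1.36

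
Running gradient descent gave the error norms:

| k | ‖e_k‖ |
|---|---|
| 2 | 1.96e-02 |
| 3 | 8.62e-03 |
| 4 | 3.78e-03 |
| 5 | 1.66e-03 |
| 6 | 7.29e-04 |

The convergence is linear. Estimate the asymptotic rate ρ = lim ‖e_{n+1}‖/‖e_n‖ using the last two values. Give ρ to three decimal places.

0.439

ρ ≈ ‖e_6‖/‖e_5‖ = 7.29e-04/1.66e-03 = 0.43916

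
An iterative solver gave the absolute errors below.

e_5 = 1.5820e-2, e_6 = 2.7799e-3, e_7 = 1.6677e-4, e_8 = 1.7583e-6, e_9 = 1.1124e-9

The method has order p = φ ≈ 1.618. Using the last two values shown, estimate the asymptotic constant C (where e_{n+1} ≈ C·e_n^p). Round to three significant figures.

C ≈ e_9 / e_8^1.618
  = 1.1124e-9 / (1.7583e-6)^1.618
  = 1.1124e-9 / 4.88158e-10 ≈ 2.2788

2.28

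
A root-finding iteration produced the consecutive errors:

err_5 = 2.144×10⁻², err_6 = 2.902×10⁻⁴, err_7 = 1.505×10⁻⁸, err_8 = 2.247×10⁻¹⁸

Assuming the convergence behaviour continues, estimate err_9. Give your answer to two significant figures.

6.6e-41

First estimate the order: p ≈ ln(err_8/err_7) / ln(err_7/err_6) = ln(2.247×10⁻¹⁸/1.505×10⁻⁸)/ln(1.505×10⁻⁸/2.902×10⁻⁴) = ln(1.49302e-10)/ln(5.18608e-05) ≈ 2.2930.
Then err_9 ≈ err_8·(err_8/err_7)^p = 2.247×10⁻¹⁸·(1.49302e-10)^2.2930 = 2.247×10⁻¹⁸·2.94532e-23 ≈ 6.618e-41.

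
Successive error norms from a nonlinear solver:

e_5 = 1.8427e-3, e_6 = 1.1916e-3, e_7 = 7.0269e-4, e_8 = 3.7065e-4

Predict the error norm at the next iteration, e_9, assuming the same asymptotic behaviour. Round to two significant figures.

1.7e-4

First estimate the order: p ≈ ln(e_8/e_7) / ln(e_7/e_6) = ln(3.7065e-4/7.0269e-4)/ln(7.0269e-4/1.1916e-3) = ln(0.527473)/ln(0.589703) ≈ 1.2112.
Then e_9 ≈ e_8·(e_8/e_7)^p = 3.7065e-4·(0.527473)^1.2112 = 3.7065e-4·0.460817 ≈ 0.0001708.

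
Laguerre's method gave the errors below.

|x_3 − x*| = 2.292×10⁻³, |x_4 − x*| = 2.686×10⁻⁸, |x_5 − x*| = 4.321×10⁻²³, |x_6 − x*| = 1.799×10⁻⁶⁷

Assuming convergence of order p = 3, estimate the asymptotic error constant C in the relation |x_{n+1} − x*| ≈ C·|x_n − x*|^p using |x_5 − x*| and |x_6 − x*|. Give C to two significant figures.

2.2

C ≈ |x_6 − x*| / |x_5 − x*|^3
  = 1.799×10⁻⁶⁷ / (4.321×10⁻²³)^3
  = 1.799×10⁻⁶⁷ / 8.06776e-68 ≈ 2.2299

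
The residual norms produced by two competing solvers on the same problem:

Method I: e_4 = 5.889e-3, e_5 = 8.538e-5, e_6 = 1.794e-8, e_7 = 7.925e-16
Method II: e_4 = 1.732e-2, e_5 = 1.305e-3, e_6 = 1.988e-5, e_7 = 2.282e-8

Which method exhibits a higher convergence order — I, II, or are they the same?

Method I: p ≈ ln(7.925e-16/1.794e-8)/ln(1.794e-8/8.538e-5) ≈ 2.00.
Method II: p ≈ ln(2.282e-8/1.988e-5)/ln(1.988e-5/1.305e-3) ≈ 1.62.
Method I has the higher order (≈2.0 vs ≈1.6).

I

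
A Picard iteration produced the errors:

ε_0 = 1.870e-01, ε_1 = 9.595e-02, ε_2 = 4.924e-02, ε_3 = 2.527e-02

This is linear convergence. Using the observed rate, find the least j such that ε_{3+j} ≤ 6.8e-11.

30

Rate ρ ≈ ε_3/ε_2 = 2.527e-02/4.924e-02 = 0.5132.
After j more steps, ε_{3+j} ≈ 2.527e-02·ρ^j; need ρ^j ≤ 6.8e-11/2.527e-02 = 2.69094e-09.
j ≥ ln(2.69094e-09)/ln(0.5132) = -19.7334/-0.66709 = 29.581.
So 30 more iterations are needed.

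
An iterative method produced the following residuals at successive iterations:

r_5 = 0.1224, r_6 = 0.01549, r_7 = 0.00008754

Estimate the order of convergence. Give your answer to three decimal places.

2.504

p ≈ ln(r_7/r_6) / ln(r_6/r_5)
  = ln(0.00008754/0.01549) / ln(0.01549/0.1224)
  = ln(0.00565139) / ln(0.126552)
  = -5.175854 / -2.067102 ≈ 2.503918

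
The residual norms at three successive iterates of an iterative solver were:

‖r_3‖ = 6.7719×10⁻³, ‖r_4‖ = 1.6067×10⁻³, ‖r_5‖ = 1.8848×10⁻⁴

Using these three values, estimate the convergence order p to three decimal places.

p ≈ ln(‖r_5‖/‖r_4‖) / ln(‖r_4‖/‖r_3‖)
  = ln(1.8848×10⁻⁴/1.6067×10⁻³) / ln(1.6067×10⁻³/6.7719×10⁻³)
  = ln(0.117309) / ln(0.23726)
  = -2.142944 / -1.438599 ≈ 1.489605

1.490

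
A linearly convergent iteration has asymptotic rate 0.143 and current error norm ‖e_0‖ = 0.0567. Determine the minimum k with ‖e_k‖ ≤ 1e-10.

After k steps, ‖e_k‖ ≈ 0.0567·0.143^k.
Need 0.143^k ≤ 1e-10/0.0567 = 1.76367e-09.
k ≥ ln(1.76367e-09)/ln(0.143) = -20.1559/-1.94491 = 10.363.
Smallest integer k = 11.

11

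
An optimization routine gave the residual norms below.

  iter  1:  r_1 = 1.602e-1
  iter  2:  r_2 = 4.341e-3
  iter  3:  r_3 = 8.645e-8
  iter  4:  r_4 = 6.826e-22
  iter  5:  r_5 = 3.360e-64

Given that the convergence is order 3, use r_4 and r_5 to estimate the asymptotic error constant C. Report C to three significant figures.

1.06

C ≈ r_5 / r_4^3
  = 3.360e-64 / (6.826e-22)^3
  = 3.360e-64 / 3.18053e-64 ≈ 1.0564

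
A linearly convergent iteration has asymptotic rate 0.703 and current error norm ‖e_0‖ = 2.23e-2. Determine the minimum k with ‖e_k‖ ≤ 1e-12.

68

After k steps, ‖e_k‖ ≈ 2.23e-2·0.703^k.
Need 0.703^k ≤ 1e-12/2.23e-2 = 4.4843e-11.
k ≥ ln(4.4843e-11)/ln(0.703) = -23.8279/-0.35240 = 67.616.
Smallest integer k = 68.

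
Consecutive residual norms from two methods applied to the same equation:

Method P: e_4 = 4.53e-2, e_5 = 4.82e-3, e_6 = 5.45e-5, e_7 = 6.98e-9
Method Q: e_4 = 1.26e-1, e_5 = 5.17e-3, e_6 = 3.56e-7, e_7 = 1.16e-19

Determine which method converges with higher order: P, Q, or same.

Q

Method P: p ≈ ln(6.98e-9/5.45e-5)/ln(5.45e-5/4.82e-3) ≈ 2.00.
Method Q: p ≈ ln(1.16e-19/3.56e-7)/ln(3.56e-7/5.17e-3) ≈ 3.00.
Method Q has the higher order (≈3.0 vs ≈2.0).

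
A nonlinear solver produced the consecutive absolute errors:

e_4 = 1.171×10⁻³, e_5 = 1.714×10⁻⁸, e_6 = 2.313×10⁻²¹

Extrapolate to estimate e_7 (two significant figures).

First estimate the order: p ≈ ln(e_6/e_5) / ln(e_5/e_4) = ln(2.313×10⁻²¹/1.714×10⁻⁸)/ln(1.714×10⁻⁸/1.171×10⁻³) = ln(1.34947e-13)/ln(1.46371e-05) ≈ 2.6621.
Then e_7 ≈ e_6·(e_6/e_5)^p = 2.313×10⁻²¹·(1.34947e-13)^2.6621 = 2.313×10⁻²¹·5.48539e-35 ≈ 1.269e-55.

1.3e-55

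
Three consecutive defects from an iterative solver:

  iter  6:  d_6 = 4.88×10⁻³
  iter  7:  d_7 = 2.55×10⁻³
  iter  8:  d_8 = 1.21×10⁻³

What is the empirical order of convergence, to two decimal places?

p ≈ ln(d_8/d_7) / ln(d_7/d_6)
  = ln(1.21×10⁻³/2.55×10⁻³) / ln(2.55×10⁻³/4.88×10⁻³)
  = ln(0.47451) / ln(0.522541)
  = -0.74547 / -0.64905 ≈ 1.14856

1.15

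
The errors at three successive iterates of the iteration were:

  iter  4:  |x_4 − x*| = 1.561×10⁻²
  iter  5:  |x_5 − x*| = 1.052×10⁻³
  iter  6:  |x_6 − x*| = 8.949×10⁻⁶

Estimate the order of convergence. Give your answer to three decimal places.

1.767

p ≈ ln(|x_6 − x*|/|x_5 − x*|) / ln(|x_5 − x*|/|x_4 − x*|)
  = ln(8.949×10⁻⁶/1.052×10⁻³) / ln(1.052×10⁻³/1.561×10⁻²)
  = ln(0.00850665) / ln(0.0673927)
  = -4.766907 / -2.697219 ≈ 1.767341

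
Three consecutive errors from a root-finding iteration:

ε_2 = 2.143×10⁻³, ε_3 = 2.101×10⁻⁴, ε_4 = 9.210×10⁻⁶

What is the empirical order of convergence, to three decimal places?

1.347

p ≈ ln(ε_4/ε_3) / ln(ε_3/ε_2)
  = ln(9.210×10⁻⁶/2.101×10⁻⁴) / ln(2.101×10⁻⁴/2.143×10⁻³)
  = ln(0.0438363) / ln(0.0980401)
  = -3.127293 / -2.322379 ≈ 1.346590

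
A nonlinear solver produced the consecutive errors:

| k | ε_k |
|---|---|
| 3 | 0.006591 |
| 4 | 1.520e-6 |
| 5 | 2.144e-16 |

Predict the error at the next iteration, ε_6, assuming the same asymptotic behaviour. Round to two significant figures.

First estimate the order: p ≈ ln(ε_5/ε_4) / ln(ε_4/ε_3) = ln(2.144e-16/1.520e-6)/ln(1.520e-6/0.006591) = ln(1.41053e-10)/ln(0.000230618) ≈ 2.7084.
Then ε_6 ≈ ε_5·(ε_5/ε_4)^p = 2.144e-16·(1.41053e-10)^2.7084 = 2.144e-16·2.09212e-27 ≈ 4.486e-43.

4.5e-43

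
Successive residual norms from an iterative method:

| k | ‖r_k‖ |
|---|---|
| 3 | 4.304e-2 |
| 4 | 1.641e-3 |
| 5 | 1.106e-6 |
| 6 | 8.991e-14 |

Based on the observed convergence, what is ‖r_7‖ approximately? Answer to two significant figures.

1.3e-29

First estimate the order: p ≈ ln(‖r_6‖/‖r_5‖) / ln(‖r_5‖/‖r_4‖) = ln(8.991e-14/1.106e-6)/ln(1.106e-6/1.641e-3) = ln(8.12929e-08)/ln(0.000673979) ≈ 2.2356.
Then ‖r_7‖ ≈ ‖r_6‖·(‖r_6‖/‖r_5‖)^p = 8.991e-14·(8.12929e-08)^2.2356 = 8.991e-14·1.41161e-16 ≈ 1.269e-29.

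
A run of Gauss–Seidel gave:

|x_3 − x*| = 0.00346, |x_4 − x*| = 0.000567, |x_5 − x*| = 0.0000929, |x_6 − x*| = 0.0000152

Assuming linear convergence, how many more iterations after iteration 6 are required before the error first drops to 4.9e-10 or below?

Rate ρ ≈ |x_6 − x*|/|x_5 − x*| = 0.0000152/0.0000929 = 0.1636.
After j more steps, |x_{6+j} − x*| ≈ 0.0000152·ρ^j; need ρ^j ≤ 4.9e-10/0.0000152 = 3.22368e-05.
j ≥ ln(3.22368e-05)/ln(0.1636) = -10.3424/-1.81033 = 5.713.
So 6 more iterations are needed.

6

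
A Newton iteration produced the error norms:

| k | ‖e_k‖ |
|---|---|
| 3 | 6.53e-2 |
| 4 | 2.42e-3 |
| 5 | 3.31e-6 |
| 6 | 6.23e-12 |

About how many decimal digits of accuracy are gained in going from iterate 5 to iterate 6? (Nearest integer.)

6

Digits gained ≈ log₁₀(‖e_5‖/‖e_6‖) = log₁₀(3.31e-6/6.23e-12) = log₁₀(531300) ≈ 5.725.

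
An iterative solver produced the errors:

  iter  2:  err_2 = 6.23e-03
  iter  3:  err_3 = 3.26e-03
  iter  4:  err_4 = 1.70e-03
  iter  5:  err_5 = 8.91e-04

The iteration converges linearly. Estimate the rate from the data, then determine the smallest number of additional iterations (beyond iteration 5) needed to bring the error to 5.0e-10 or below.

Rate ρ ≈ err_5/err_4 = 8.91e-04/1.70e-03 = 0.5241.
After j more steps, err_{5+j} ≈ 8.91e-04·ρ^j; need ρ^j ≤ 5.0e-10/8.91e-04 = 5.61167e-07.
j ≥ ln(5.61167e-07)/ln(0.5241) = -14.3932/-0.64607 = 22.278.
So 23 more iterations are needed.

23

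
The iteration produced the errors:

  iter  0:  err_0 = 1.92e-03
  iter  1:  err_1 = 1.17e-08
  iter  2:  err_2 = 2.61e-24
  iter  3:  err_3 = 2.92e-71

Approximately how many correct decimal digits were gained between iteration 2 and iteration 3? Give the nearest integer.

47

Digits gained ≈ log₁₀(err_2/err_3) = log₁₀(2.61e-24/2.92e-71) = log₁₀(8.93836e+46) ≈ 46.951.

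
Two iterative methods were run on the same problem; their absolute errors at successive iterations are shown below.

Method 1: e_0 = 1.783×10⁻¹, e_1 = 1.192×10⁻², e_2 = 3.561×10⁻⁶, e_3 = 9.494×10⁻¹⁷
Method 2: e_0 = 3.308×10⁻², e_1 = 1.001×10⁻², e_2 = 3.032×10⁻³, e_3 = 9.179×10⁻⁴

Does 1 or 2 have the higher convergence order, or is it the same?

1

Method 1: p ≈ ln(9.494×10⁻¹⁷/3.561×10⁻⁶)/ln(3.561×10⁻⁶/1.192×10⁻²) ≈ 3.00.
Method 2: p ≈ ln(9.179×10⁻⁴/3.032×10⁻³)/ln(3.032×10⁻³/1.001×10⁻²) ≈ 1.00.
Method 1 has the higher order (≈3.0 vs ≈1.0).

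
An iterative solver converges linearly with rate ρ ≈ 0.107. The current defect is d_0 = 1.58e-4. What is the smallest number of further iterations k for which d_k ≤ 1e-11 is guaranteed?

After k steps, d_k ≈ 1.58e-4·0.107^k.
Need 0.107^k ≤ 1e-11/1.58e-4 = 6.32911e-08.
k ≥ ln(6.32911e-08)/ln(0.107) = -16.5755/-2.23493 = 7.417.
Smallest integer k = 8.

8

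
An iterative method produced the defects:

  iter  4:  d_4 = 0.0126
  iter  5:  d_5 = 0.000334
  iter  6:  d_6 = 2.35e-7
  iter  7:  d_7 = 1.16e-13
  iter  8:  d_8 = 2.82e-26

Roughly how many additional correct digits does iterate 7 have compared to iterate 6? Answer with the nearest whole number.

Digits gained ≈ log₁₀(d_6/d_7) = log₁₀(2.35e-7/1.16e-13) = log₁₀(2.02586e+06) ≈ 6.307.

6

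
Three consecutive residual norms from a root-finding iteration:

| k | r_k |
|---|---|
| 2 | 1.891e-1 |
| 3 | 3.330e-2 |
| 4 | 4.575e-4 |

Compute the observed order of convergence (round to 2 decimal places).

2.47

p ≈ ln(r_4/r_3) / ln(r_3/r_2)
  = ln(4.575e-4/3.330e-2) / ln(3.330e-2/1.891e-1)
  = ln(0.0137387) / ln(0.176097)
  = -4.28754 / -1.73672 ≈ 2.46876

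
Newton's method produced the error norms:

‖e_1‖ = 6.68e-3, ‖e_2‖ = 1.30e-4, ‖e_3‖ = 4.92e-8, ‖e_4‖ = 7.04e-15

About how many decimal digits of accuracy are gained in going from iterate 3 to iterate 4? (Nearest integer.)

7

Digits gained ≈ log₁₀(‖e_3‖/‖e_4‖) = log₁₀(4.92e-8/7.04e-15) = log₁₀(6.98864e+06) ≈ 6.844.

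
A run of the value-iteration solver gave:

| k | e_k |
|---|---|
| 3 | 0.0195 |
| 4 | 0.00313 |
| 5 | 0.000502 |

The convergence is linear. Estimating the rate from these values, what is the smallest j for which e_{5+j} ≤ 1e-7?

Rate ρ ≈ e_5/e_4 = 0.000502/0.00313 = 0.1604.
After j more steps, e_{5+j} ≈ 0.000502·ρ^j; need ρ^j ≤ 1e-7/0.000502 = 0.000199203.
j ≥ ln(0.000199203)/ln(0.1604) = -8.5212/-1.83008 = 4.656.
So 5 more iterations are needed.

5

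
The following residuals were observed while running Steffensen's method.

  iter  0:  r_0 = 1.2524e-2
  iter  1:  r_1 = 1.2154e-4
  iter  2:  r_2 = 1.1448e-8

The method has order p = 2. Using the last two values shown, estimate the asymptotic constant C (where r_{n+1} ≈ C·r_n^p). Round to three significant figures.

C ≈ r_2 / r_1^2
  = 1.1448e-8 / (1.2154e-4)^2
  = 1.1448e-8 / 1.4772e-08 ≈ 0.77498

0.775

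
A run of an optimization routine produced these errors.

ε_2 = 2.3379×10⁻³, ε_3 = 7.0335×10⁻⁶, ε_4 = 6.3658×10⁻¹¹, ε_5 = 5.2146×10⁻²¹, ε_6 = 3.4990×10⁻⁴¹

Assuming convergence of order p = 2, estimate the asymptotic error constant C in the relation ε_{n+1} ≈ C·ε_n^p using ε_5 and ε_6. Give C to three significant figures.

C ≈ ε_6 / ε_5^2
  = 3.4990×10⁻⁴¹ / (5.2146×10⁻²¹)^2
  = 3.4990×10⁻⁴¹ / 2.71921e-41 ≈ 1.2868

1.29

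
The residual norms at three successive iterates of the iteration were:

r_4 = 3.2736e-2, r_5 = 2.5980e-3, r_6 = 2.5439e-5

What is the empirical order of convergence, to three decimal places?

p ≈ ln(r_6/r_5) / ln(r_5/r_4)
  = ln(2.5439e-5/2.5980e-3) / ln(2.5980e-3/3.2736e-2)
  = ln(0.00979176) / ln(0.0793622)
  = -4.626214 / -2.533733 ≈ 1.825849

1.826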